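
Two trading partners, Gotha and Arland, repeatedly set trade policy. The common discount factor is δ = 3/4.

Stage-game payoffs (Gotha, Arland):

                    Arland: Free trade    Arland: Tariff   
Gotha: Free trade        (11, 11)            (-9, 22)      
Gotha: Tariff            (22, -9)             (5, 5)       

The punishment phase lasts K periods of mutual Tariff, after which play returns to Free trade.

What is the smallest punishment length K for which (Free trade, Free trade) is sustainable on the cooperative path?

IC: δ(1−δ^K)/(1−δ) ≥ (22−11)/(11−5) = 11/6.
With δ = 3/4: need 1 − δ^K ≥ 11/6·(1−3/4)/(3/4), i.e. δ^K ≤ 0.3889.
Since (3/4)^3 = 0.4219 and (3/4)^4 = 0.3164, the smallest such K is 4.

4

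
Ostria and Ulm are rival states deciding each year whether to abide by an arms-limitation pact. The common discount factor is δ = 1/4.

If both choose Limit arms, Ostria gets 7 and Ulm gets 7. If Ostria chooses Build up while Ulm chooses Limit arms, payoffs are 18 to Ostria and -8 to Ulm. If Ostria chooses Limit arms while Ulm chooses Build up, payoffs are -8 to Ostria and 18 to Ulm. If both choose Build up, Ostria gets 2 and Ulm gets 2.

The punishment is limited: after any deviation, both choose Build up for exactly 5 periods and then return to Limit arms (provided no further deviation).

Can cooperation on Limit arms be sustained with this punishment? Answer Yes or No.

A one-shot deviation gives 18 now, then 2 for 5 periods, then back to 7.
Gain from deviating: (18−7) today; loss: (7−2) in each of the next 5 periods.
No-deviation condition: (7−2)(δ+…+δ^5) ≥ 18−7, i.e. δ+…+δ^5 ≥ 11/5.
At δ = 1/4: δ+…+δ^5 = 0.3330 < 2.2000.
So cooperation is not sustainable.

No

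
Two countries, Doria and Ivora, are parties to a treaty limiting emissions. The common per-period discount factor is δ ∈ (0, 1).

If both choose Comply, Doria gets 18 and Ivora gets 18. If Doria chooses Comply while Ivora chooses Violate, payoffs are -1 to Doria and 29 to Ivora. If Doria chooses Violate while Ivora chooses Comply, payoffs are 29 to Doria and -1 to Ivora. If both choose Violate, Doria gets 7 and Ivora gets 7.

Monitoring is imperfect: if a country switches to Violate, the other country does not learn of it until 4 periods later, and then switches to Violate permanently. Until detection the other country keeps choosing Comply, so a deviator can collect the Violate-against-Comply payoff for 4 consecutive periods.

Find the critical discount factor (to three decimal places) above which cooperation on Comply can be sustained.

Deviating for the 4 undetected periods gains 29−18 = 11 per period over cooperation, then loses 18−7 = 11 per period forever once punishment starts.
Gain: 11(1 + δ + … + δ^3); loss: 11·δ^4/(1−δ).
No profitable deviation ⇔ 11(1−δ^4) ≤ 11·δ^4, i.e. δ^4 ≥ 11/(11+11) = 1/2.
Hence δ ≥ (1/2)^(1/4) ≈ 0.841.

0.841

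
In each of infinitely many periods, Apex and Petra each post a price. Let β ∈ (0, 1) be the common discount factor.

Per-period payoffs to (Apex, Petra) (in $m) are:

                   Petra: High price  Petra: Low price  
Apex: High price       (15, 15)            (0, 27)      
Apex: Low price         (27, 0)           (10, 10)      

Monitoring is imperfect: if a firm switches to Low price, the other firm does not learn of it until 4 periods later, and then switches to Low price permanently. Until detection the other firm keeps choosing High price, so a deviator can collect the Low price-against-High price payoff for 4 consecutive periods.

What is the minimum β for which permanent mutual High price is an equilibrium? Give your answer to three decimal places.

0.917

The best deviation is to choose Low price for all 4 undetected periods, earning 27 each, then 10 forever once detected.
Deviation value: 27(1−β^4)/(1−β) + 10β^4/(1−β); cooperation value: 15/(1−β).
IC: 15 ≥ 27(1−β^4) + 10β^4 = 27 − 17β^4.
So β^4 ≥ 12/17, giving β ≥ (12/17)^(1/4) ≈ 0.917.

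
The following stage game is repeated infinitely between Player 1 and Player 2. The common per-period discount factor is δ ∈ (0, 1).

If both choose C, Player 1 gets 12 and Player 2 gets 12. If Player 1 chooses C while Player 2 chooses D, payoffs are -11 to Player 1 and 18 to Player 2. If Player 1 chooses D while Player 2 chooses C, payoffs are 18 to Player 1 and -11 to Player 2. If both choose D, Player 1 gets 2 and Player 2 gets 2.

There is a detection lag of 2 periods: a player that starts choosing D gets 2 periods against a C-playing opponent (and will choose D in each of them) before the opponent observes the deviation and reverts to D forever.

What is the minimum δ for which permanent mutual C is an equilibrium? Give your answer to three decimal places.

A deviator earns 18 for 2 periods, then 2 forever; cooperating earns 12 forever. Multiplying the IC by (1−δ):
12 ≥ 18(1−δ^2) + 2δ^2, so 16·δ^2 ≥ 6 and δ^2 ≥ 3/8.
δ ≥ (3/8)^(1/2) ≈ 0.612.

0.612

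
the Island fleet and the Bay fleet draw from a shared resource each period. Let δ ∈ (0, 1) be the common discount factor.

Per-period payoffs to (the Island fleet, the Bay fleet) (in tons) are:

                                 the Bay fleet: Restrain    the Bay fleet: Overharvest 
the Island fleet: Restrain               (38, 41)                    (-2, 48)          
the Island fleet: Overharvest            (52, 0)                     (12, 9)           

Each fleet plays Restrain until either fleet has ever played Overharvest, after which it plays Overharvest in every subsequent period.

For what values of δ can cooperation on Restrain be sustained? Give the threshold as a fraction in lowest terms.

the Island fleet's threshold: (52−38)/(52−12) = 7/20.
the Bay fleet's threshold: (48−41)/(48−9) = 7/39.
7/20 > 7/39, so the Island fleet binds and δ* = 7/20.

7/20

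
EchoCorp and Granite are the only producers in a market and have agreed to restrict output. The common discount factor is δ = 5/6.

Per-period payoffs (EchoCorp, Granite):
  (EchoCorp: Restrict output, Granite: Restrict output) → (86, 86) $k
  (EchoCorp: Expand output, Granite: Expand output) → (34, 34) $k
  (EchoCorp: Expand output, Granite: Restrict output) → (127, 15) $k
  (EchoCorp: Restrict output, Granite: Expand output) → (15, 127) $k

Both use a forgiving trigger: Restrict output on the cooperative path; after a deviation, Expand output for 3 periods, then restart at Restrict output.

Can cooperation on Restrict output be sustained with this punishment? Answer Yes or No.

Yes

IC: δ+…+δ^3 ≥ (127−86)/(86−34) = 41/52.
At δ = 5/6: partial sum = 2.1065 ≥ 0.7885. Cooperation sustainable.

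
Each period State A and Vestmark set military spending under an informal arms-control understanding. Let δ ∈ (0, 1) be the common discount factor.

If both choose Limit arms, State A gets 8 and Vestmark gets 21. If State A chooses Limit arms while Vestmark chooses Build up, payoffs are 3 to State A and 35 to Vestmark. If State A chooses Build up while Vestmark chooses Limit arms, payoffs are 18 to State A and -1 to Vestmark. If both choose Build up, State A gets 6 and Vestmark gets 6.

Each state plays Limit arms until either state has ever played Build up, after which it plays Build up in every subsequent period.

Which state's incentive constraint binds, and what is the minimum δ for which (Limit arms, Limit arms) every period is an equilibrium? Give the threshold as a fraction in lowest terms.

State A: cooperation gives 8 each period; deviation gives 18 once then 6 forever.
  8/(1−δ) ≥ 18 + 6δ/(1−δ) ⇒ δ ≥ 10/12 = 5/6.
Vestmark: cooperation gives 21 each period; deviation gives 35 once then 6 forever.
  δ ≥ 14/29.
Both must hold, so the binding constraint is State A's: δ ≥ 5/6.

State A; δ ≥ 5/6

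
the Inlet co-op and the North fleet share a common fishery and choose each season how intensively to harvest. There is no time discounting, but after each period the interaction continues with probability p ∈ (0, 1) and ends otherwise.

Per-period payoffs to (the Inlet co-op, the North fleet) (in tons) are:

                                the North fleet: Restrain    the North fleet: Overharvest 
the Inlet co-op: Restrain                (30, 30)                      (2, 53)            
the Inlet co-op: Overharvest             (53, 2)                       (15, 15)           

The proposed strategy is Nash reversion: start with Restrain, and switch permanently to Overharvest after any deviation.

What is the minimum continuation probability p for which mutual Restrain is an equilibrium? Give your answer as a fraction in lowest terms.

23/38

Expected cooperation value is 30 + p·30 + p²·30 + … = 30/(1−p); deviation gives 53 + p·15/(1−p).
30 ≥ 53(1−p) + 15p ⇒ 38p ≥ 23 ⇒ p ≥ 23/38.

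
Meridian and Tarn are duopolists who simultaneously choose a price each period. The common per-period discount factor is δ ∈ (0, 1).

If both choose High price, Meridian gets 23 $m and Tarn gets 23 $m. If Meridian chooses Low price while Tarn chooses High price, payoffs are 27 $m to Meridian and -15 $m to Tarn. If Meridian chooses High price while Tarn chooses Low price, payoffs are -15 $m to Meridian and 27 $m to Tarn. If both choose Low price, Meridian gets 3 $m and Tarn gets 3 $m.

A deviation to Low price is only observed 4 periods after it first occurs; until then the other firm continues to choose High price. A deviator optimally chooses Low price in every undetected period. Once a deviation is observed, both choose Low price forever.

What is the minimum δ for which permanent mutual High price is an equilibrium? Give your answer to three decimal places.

The best deviation is to choose Low price for all 4 undetected periods, earning 27 each, then 3 forever once detected.
Deviation value: 27(1−δ^4)/(1−δ) + 3δ^4/(1−δ); cooperation value: 23/(1−δ).
IC: 23 ≥ 27(1−δ^4) + 3δ^4 = 27 − 24δ^4.
So δ^4 ≥ 4/24 = 1/6, giving δ ≥ (1/6)^(1/4) ≈ 0.639.

0.639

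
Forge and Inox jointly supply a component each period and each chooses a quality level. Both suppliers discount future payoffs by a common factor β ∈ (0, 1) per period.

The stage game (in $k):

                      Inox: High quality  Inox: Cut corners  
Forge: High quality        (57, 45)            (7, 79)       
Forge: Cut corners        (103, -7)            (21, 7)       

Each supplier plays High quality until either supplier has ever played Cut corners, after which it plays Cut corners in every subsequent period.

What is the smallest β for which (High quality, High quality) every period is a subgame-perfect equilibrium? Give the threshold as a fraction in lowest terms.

For Forge: deviation gain 103−57 = 46, per-period punishment loss 57−21 = 36. IC gives β ≥ 46/82 = 23/41.
For Inox: gain 34, loss 38 per period, so β ≥ 34/72 = 17/36.
The tighter constraint is Forge's, so cooperation needs β ≥ 23/41.

23/41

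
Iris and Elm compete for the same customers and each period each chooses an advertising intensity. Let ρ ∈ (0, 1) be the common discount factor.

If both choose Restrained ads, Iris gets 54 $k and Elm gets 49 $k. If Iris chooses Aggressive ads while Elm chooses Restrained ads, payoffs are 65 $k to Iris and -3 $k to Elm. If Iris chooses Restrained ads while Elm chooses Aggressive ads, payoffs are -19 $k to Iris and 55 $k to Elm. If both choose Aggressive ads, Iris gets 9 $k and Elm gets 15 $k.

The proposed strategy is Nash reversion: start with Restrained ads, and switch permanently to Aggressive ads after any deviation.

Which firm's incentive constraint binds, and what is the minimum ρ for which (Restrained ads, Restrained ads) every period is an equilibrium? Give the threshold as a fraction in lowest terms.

Iris: cooperation gives 54 each period; deviation gives 65 once then 9 forever.
  54/(1−ρ) ≥ 65 + 9ρ/(1−ρ) ⇒ ρ ≥ 11/56.
Elm: cooperation gives 49 each period; deviation gives 55 once then 15 forever.
  ρ ≥ 6/40 = 3/20.
Both must hold, so the binding constraint is Iris's: ρ ≥ 11/56.

Iris; ρ ≥ 11/56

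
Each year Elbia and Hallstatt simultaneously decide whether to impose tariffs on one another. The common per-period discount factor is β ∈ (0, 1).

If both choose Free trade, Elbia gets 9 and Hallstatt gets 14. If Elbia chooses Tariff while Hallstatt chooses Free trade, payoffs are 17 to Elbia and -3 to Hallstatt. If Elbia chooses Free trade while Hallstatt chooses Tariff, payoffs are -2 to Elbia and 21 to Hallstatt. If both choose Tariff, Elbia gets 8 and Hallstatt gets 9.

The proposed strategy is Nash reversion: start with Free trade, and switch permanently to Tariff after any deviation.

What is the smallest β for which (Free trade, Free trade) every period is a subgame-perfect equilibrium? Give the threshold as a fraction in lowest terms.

8/9

Elbia: cooperation gives 9 each period; deviation gives 17 once then 8 forever.
  9/(1−β) ≥ 17 + 8β/(1−β) ⇒ β ≥ 8/9.
Hallstatt: cooperation gives 14 each period; deviation gives 21 once then 9 forever.
  β ≥ 7/12.
Both must hold, so the binding constraint is Elbia's: β ≥ 8/9.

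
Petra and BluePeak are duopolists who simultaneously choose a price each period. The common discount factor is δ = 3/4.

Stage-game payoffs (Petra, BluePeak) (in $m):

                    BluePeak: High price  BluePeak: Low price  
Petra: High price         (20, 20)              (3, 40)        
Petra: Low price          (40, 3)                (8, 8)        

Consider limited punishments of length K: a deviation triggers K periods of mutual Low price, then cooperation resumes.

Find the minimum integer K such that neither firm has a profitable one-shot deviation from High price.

No profitable deviation requires (20−8)(δ+…+δ^K) ≥ 40−20, i.e. δ+…+δ^K ≥ 5/3 ≈ 1.6667.
With δ = 3/4, the partial sums are K=1: 0.7500, K=2: 1.3125, K=3: 1.7344.
K = 3 is the first length at which the sum reaches 1.6667.

3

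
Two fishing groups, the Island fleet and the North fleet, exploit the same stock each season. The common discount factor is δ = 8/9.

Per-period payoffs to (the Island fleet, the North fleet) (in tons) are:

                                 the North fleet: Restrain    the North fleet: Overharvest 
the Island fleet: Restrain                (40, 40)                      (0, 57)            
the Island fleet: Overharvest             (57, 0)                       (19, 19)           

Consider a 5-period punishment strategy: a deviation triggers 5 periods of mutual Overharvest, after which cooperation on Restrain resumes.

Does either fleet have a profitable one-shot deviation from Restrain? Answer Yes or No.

IC: δ+…+δ^5 ≥ (57−40)/(40−19) = 17/21.
At δ = 8/9: partial sum = 3.5606 ≥ 0.8095. Cooperation sustainable.

No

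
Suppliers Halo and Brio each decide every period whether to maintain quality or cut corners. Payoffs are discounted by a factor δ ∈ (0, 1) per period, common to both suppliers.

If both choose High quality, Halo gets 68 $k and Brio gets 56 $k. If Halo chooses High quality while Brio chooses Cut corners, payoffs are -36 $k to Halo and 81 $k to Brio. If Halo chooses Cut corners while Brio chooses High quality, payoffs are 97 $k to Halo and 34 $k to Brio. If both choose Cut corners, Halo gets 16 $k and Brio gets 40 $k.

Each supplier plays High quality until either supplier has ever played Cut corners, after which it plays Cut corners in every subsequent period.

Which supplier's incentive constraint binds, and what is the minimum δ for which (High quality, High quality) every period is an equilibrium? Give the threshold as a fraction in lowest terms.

For Halo: deviation gain 97−68 = 29, per-period punishment loss 68−16 = 52. IC gives δ ≥ 29/81.
For Brio: gain 25, loss 16 per period, so δ ≥ 25/41.
The tighter constraint is Brio's, so cooperation needs δ ≥ 25/41.

Brio; δ ≥ 25/41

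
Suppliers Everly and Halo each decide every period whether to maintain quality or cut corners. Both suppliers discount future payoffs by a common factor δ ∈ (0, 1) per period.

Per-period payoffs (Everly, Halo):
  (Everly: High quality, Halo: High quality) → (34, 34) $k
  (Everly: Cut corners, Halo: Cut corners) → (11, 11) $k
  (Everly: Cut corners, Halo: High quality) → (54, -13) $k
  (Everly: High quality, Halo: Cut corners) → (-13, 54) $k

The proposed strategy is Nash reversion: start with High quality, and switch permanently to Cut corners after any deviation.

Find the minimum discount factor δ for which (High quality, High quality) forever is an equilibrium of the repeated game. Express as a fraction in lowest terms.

Under grim trigger the critical discount factor is (T−C)/(T−P) with T = 54, C = 34, P = 11.
δ* = (54−34)/(54−11) = 20/43.

20/43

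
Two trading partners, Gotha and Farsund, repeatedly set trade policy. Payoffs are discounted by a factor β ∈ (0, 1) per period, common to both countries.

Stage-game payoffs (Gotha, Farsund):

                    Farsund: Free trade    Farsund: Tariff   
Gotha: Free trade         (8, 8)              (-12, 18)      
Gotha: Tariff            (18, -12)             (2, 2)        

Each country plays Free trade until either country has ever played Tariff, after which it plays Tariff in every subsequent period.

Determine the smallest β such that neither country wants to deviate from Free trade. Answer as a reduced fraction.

5/8

8/(1−β) ≥ 18 + 2β/(1−β)
8 ≥ 18 − 16β
β ≥ 10/16 = 5/8.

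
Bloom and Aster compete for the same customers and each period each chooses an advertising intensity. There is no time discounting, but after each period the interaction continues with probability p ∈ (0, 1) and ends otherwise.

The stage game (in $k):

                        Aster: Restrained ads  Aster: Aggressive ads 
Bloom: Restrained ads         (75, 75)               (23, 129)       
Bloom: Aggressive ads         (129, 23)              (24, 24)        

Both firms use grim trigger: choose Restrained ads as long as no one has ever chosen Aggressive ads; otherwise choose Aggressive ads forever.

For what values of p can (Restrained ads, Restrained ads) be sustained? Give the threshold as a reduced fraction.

18/35

Expected cooperation value is 75 + p·75 + p²·75 + … = 75/(1−p); deviation gives 129 + p·24/(1−p).
75 ≥ 129(1−p) + 24p ⇒ 105p ≥ 54 ⇒ p ≥ 54/105 = 18/35.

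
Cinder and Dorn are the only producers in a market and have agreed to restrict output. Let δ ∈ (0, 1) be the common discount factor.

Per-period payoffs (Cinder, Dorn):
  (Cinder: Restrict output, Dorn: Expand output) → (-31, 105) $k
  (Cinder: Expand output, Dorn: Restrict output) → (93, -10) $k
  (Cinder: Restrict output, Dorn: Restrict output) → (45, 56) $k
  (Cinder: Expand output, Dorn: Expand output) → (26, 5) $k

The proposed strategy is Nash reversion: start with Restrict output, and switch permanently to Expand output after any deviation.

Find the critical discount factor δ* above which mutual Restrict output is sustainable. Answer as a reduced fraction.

For Cinder: deviation gain 93−45 = 48, per-period punishment loss 45−26 = 19. IC gives δ ≥ 48/67.
For Dorn: gain 49, loss 51 per period, so δ ≥ 49/100.
The tighter constraint is Cinder's, so cooperation needs δ ≥ 48/67.

48/67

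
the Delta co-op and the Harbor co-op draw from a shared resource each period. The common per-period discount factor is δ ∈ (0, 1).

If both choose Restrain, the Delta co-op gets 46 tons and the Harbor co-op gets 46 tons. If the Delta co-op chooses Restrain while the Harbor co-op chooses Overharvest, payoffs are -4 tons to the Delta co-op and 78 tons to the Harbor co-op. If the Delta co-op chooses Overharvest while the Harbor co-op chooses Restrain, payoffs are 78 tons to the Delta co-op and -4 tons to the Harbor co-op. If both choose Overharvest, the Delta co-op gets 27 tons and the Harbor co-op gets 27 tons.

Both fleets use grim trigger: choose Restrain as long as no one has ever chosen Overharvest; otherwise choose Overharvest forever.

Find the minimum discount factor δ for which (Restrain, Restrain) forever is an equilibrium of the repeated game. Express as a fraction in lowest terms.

One-period gain from deviating is 78 − 46 = 32. The loss is 46 − 27 = 19 in every subsequent period, with present value 19·δ/(1−δ).
Deviation is unprofitable when 19·δ/(1−δ) ≥ 32, i.e. δ/(1−δ) ≥ 32/19.
Equivalently δ ≥ 32/(32+19) = 32/51.

32/51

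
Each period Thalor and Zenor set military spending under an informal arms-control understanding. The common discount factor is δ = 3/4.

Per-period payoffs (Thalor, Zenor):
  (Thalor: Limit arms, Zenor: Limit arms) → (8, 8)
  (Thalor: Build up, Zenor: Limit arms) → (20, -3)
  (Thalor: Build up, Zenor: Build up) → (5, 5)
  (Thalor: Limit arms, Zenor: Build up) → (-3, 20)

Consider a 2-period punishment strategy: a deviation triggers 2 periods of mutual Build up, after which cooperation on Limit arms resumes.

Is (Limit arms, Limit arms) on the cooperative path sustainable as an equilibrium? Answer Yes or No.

A one-shot deviation gives 20 now, then 5 for 2 periods, then back to 8.
Gain from deviating: (20−8) today; loss: (8−5) in each of the next 2 periods.
No-deviation condition: (8−5)(δ+…+δ^2) ≥ 20−8, i.e. δ+…+δ^2 ≥ 4.
At δ = 3/4: δ+…+δ^2 = 1.3125 < 4.0000.
So cooperation is not sustainable.

No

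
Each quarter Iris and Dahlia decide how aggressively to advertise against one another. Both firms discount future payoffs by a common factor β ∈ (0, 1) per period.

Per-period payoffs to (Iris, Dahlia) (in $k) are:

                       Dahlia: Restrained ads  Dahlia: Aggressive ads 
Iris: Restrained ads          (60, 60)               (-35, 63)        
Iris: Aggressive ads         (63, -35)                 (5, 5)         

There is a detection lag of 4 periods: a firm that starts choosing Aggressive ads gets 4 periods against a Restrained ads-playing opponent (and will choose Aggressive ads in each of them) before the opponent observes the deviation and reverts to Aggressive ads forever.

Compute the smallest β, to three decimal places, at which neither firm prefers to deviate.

Deviating for the 4 undetected periods gains 63−60 = 3 per period over cooperation, then loses 60−5 = 55 per period forever once punishment starts.
Gain: 3(1 + β + … + β^3); loss: 55·β^4/(1−β).
No profitable deviation ⇔ 3(1−β^4) ≤ 55·β^4, i.e. β^4 ≥ 3/(3+55) = 3/58.
Hence β ≥ (3/58)^(1/4) ≈ 0.477.

0.477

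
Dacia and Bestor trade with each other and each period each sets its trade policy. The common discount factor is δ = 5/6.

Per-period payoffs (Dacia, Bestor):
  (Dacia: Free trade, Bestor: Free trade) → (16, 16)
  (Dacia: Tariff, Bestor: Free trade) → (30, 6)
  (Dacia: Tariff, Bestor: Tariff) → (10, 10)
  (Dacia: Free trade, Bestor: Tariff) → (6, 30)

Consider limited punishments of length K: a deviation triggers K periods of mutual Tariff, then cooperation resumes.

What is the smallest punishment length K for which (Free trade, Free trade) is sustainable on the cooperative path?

No profitable deviation requires (16−10)(δ+…+δ^K) ≥ 30−16, i.e. δ+…+δ^K ≥ 7/3 ≈ 2.3333.
With δ = 5/6, the partial sums are K=1: 0.8333, K=2: 1.5278, K=3: 2.1065, K=4: 2.5887.
K = 4 is the first length at which the sum reaches 2.3333.

4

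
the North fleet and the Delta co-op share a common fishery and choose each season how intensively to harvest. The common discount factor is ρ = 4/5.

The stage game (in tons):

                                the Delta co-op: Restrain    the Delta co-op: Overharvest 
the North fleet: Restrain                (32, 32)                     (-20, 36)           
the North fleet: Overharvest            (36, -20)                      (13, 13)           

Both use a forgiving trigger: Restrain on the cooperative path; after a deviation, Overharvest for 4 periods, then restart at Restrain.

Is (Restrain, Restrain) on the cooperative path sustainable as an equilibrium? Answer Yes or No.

Yes

A one-shot deviation gives 36 now, then 13 for 4 periods, then back to 32.
Gain from deviating: (36−32) today; loss: (32−13) in each of the next 4 periods.
No-deviation condition: (32−13)(ρ+…+ρ^4) ≥ 36−32, i.e. ρ+…+ρ^4 ≥ 4/19.
At ρ = 4/5: ρ+…+ρ^4 = 2.3616 ≥ 0.2105.
So cooperation is sustainable.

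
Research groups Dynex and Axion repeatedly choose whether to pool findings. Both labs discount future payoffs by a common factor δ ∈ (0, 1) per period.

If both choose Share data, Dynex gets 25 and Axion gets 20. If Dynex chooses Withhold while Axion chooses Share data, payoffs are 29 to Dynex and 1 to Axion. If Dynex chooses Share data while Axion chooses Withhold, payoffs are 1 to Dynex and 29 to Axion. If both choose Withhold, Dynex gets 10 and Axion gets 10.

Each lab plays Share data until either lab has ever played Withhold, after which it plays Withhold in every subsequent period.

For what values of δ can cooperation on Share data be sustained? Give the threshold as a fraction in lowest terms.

9/19

For Dynex: deviation gain 29−25 = 4, per-period punishment loss 25−10 = 15. IC gives δ ≥ 4/19.
For Axion: gain 9, loss 10 per period, so δ ≥ 9/19.
The tighter constraint is Axion's, so cooperation needs δ ≥ 9/19.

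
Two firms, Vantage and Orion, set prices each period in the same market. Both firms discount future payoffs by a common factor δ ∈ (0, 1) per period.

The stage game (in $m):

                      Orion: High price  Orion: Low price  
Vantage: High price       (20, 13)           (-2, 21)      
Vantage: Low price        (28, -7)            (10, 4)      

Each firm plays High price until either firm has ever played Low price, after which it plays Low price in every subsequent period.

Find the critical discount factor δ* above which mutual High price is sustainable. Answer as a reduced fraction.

8/17

For Vantage: deviation gain 28−20 = 8, per-period punishment loss 20−10 = 10. IC gives δ ≥ 8/18 = 4/9.
For Orion: gain 8, loss 9 per period, so δ ≥ 8/17.
The tighter constraint is Orion's, so cooperation needs δ ≥ 8/17.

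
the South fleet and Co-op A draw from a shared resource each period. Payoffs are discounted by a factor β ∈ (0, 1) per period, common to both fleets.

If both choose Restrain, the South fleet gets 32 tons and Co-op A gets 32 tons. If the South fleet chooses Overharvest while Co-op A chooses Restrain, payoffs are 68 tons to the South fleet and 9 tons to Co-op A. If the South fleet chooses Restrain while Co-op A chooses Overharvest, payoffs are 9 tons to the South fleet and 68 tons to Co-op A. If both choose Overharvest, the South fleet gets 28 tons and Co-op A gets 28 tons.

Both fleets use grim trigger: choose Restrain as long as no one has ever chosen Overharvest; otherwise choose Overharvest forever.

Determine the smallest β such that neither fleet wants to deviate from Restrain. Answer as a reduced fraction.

Under grim trigger the critical discount factor is (T−C)/(T−P) with T = 68, C = 32, P = 28.
β* = (68−32)/(68−28) = 36/40 = 9/10.

9/10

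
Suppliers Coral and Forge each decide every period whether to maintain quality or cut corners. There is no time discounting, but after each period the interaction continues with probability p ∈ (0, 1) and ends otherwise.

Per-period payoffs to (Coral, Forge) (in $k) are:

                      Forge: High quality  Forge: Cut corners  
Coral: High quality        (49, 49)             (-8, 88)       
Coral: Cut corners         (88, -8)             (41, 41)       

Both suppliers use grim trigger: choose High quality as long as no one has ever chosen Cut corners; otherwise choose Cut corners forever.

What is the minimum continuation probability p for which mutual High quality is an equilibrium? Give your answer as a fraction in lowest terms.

With no time discounting, the continuation probability p plays the role of the discount factor.
Grim-trigger IC: 49/(1−p) ≥ 88 + 41p/(1−p) ⇒ p ≥ (88−49)/(88−41) = 39/47.

39/47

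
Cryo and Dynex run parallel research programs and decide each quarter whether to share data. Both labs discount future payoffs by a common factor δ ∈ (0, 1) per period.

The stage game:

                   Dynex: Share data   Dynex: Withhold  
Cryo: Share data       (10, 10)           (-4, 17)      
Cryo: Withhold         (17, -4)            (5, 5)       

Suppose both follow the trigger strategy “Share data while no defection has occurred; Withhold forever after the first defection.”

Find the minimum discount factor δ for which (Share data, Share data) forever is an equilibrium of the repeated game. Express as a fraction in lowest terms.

One-period gain from deviating is 17 − 10 = 7. The loss is 10 − 5 = 5 in every subsequent period, with present value 5·δ/(1−δ).
Deviation is unprofitable when 5·δ/(1−δ) ≥ 7, i.e. δ/(1−δ) ≥ 7/5.
Equivalently δ ≥ 7/(7+5) = 7/12.

7/12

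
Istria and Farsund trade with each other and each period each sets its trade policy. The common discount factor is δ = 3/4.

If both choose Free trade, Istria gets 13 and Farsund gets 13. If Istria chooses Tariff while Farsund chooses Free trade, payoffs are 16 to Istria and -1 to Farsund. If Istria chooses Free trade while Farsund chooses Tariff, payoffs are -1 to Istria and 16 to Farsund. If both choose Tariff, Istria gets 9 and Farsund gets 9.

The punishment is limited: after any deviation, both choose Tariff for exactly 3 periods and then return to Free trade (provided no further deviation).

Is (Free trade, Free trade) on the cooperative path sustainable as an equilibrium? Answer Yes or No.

A one-shot deviation gives 16 now, then 9 for 3 periods, then back to 13.
Gain from deviating: (16−13) today; loss: (13−9) in each of the next 3 periods.
No-deviation condition: (13−9)(δ+…+δ^3) ≥ 16−13, i.e. δ+…+δ^3 ≥ 3/4.
At δ = 3/4: δ+…+δ^3 = 1.7344 ≥ 0.7500.
So cooperation is sustainable.

Yes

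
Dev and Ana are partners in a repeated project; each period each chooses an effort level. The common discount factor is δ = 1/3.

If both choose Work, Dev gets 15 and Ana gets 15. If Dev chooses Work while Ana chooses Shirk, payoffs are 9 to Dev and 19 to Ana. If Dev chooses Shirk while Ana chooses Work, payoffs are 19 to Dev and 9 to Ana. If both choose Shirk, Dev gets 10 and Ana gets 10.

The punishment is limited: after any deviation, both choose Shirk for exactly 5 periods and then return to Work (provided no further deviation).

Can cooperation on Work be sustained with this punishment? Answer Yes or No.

No

IC: δ+…+δ^5 ≥ (19−15)/(15−10) = 4/5.
At δ = 1/3: partial sum = 0.4979 < 0.8000. Cooperation not sustainable.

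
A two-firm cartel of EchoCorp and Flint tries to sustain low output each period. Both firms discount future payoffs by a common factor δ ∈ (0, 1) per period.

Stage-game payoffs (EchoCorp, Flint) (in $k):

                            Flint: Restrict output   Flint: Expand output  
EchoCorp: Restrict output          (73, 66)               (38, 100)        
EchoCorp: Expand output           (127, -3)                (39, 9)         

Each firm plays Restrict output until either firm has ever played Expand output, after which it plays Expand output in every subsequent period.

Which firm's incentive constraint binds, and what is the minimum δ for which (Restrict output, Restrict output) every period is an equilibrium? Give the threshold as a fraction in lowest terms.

EchoCorp; δ ≥ 27/44

EchoCorp's threshold: (127−73)/(127−39) = 27/44.
Flint's threshold: (100−66)/(100−9) = 34/91.
27/44 > 34/91, so EchoCorp binds and δ* = 27/44.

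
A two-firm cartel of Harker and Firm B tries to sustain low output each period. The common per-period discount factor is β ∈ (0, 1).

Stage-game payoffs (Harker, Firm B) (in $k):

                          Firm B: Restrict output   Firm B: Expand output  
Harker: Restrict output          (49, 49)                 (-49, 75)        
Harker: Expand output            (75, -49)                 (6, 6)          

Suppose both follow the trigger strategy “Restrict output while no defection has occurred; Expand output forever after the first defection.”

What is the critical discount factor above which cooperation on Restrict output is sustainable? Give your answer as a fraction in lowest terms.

26/69

One-period gain from deviating is 75 − 49 = 26. The loss is 49 − 6 = 43 in every subsequent period, with present value 43·β/(1−β).
Deviation is unprofitable when 43·β/(1−β) ≥ 26, i.e. β/(1−β) ≥ 26/43.
Equivalently β ≥ 26/(26+43) = 26/69.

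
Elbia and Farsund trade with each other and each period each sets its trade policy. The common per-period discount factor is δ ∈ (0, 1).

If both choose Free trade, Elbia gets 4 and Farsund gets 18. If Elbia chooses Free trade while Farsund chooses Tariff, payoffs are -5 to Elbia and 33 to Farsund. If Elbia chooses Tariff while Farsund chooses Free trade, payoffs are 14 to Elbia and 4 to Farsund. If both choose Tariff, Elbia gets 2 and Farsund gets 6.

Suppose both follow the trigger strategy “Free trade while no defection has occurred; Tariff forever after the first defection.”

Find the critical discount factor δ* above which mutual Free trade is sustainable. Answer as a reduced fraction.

5/6

For Elbia: deviation gain 14−4 = 10, per-period punishment loss 4−2 = 2. IC gives δ ≥ 10/12 = 5/6.
For Farsund: gain 15, loss 12 per period, so δ ≥ 15/27 = 5/9.
The tighter constraint is Elbia's, so cooperation needs δ ≥ 5/6.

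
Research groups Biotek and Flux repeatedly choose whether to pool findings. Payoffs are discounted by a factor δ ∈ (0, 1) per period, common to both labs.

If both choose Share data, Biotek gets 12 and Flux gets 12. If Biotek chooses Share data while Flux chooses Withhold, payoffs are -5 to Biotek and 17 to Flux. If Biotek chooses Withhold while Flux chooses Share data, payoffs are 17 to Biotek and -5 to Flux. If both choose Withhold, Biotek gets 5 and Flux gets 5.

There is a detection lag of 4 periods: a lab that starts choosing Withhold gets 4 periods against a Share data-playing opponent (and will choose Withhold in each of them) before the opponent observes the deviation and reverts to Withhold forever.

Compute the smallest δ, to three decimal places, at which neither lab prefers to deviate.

0.803

The best deviation is to choose Withhold for all 4 undetected periods, earning 17 each, then 5 forever once detected.
Deviation value: 17(1−δ^4)/(1−δ) + 5δ^4/(1−δ); cooperation value: 12/(1−δ).
IC: 12 ≥ 17(1−δ^4) + 5δ^4 = 17 − 12δ^4.
So δ^4 ≥ 5/12, giving δ ≥ (5/12)^(1/4) ≈ 0.803.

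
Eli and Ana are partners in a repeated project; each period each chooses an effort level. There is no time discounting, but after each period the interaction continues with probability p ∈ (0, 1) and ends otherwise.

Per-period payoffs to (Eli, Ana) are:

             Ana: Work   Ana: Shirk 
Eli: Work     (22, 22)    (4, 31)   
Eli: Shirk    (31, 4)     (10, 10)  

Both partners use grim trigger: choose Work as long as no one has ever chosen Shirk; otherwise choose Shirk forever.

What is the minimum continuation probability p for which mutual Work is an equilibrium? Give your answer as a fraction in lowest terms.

Expected cooperation value is 22 + p·22 + p²·22 + … = 22/(1−p); deviation gives 31 + p·10/(1−p).
22 ≥ 31(1−p) + 10p ⇒ 21p ≥ 9 ⇒ p ≥ 9/21 = 3/7.

3/7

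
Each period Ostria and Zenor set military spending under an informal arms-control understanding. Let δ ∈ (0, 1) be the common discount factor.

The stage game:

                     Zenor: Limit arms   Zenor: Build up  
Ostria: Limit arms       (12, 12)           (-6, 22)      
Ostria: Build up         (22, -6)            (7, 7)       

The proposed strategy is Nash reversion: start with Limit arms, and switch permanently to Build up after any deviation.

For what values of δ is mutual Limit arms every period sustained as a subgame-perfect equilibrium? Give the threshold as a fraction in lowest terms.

2/3

12/(1−δ) ≥ 22 + 7δ/(1−δ)
12 ≥ 22 − 15δ
δ ≥ 10/15 = 2/3.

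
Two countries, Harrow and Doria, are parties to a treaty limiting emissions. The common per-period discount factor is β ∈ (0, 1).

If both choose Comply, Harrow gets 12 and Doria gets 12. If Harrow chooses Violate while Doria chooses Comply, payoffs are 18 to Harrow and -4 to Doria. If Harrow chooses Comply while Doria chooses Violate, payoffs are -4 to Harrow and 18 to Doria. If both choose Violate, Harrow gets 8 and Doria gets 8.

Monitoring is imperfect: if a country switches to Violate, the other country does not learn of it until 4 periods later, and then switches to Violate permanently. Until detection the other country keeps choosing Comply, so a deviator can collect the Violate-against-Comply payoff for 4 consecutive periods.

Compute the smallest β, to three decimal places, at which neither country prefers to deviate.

0.880

The best deviation is to choose Violate for all 4 undetected periods, earning 18 each, then 8 forever once detected.
Deviation value: 18(1−β^4)/(1−β) + 8β^4/(1−β); cooperation value: 12/(1−β).
IC: 12 ≥ 18(1−β^4) + 8β^4 = 18 − 10β^4.
So β^4 ≥ 6/10 = 3/5, giving β ≥ (3/5)^(1/4) ≈ 0.880.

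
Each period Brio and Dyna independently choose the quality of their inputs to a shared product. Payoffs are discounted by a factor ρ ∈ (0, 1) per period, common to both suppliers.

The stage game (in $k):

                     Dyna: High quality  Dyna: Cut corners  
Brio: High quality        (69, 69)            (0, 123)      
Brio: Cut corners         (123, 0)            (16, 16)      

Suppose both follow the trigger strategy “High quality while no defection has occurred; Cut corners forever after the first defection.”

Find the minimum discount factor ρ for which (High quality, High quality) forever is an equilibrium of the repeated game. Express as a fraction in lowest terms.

Under grim trigger the critical discount factor is (T−C)/(T−P) with T = 123, C = 69, P = 16.
ρ* = (123−69)/(123−16) = 54/107.

54/107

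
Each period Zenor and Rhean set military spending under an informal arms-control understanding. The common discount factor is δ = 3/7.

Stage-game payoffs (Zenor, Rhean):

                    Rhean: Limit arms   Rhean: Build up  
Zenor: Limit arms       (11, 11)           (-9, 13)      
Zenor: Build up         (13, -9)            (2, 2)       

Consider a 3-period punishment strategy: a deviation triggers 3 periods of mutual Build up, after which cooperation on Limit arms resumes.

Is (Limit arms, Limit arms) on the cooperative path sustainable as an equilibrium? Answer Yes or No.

Yes

Comparing payoff streams over the 4 periods until play realigns: cooperate → 11(1+δ+…+δ^3); deviate → 13 + 2(δ+…+δ^3).
Cooperation is sustained iff (11−2)(δ+…+δ^3) ≥ 13−11.
δ+…+δ^3 = 3/7·(1−(3/7)^3)/(1−3/7) = 0.6910, and (13−11)/(11−2) = 0.2222.
0.6910 ≥ 0.2222, so cooperation is sustainable.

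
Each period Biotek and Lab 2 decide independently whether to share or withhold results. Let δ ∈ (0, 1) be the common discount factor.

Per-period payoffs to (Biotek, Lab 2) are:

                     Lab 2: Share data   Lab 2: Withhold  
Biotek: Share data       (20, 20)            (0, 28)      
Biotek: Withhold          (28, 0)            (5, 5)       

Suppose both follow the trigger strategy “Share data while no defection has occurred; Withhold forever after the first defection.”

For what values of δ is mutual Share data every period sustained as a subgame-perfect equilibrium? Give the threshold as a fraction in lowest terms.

8/23

Under grim trigger the critical discount factor is (T−C)/(T−P) with T = 28, C = 20, P = 5.
δ* = (28−20)/(28−5) = 8/23.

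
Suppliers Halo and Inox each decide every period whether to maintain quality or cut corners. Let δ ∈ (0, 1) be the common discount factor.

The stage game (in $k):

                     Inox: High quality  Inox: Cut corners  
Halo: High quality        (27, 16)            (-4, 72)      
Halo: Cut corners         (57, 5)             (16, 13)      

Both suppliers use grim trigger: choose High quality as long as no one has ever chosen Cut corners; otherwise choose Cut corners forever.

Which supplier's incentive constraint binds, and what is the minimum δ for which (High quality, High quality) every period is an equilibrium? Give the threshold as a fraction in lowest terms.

Halo: cooperation gives 27 each period; deviation gives 57 once then 16 forever.
  27/(1−δ) ≥ 57 + 16δ/(1−δ) ⇒ δ ≥ 30/41.
Inox: cooperation gives 16 each period; deviation gives 72 once then 13 forever.
  δ ≥ 56/59.
Both must hold, so the binding constraint is Inox's: δ ≥ 56/59.

Inox; δ ≥ 56/59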